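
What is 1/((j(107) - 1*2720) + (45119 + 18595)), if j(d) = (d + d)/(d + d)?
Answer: 1/60995 ≈ 1.6395e-5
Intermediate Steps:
j(d) = 1 (j(d) = (2*d)/((2*d)) = (2*d)*(1/(2*d)) = 1)
1/((j(107) - 1*2720) + (45119 + 18595)) = 1/((1 - 1*2720) + (45119 + 18595)) = 1/((1 - 2720) + 63714) = 1/(-2719 + 63714) = 1/60995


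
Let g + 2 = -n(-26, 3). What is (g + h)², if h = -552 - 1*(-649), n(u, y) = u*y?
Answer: 29929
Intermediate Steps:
h = 97 (h = -552 + 649 = 97)
g = 76 (g = -2 - (-26)*3 = -2 - 1*(-78) = -2 + 78 = 76)
(g + h)² = (76 + 97)² = 173² = 29929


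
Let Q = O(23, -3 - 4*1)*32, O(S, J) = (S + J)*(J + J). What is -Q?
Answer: 7168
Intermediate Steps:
O(S, J) = 2*J*(J + S) (O(S, J) = (J + S)*(2*J) = 2*J*(J + S))
Q = -7168 (Q = (2*(-3 - 4*1)*((-3 - 4*1) + 23))*32 = (2*(-3 - 4)*((-3 - 4) + 23))*32 = (2*(-7)*(-7 + 23))*32 = (2*(-7)*16)*32 = -224*32 = -7168)
-Q = -1*(-7168) = 7168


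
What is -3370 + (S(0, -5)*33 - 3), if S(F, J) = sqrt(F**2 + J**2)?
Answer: -3208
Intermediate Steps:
-3370 + (S(0, -5)*33 - 3) = -3370 + (sqrt(0**2 + (-5)**2)*33 - 3) = -3370 + (sqrt(0 + 25)*33 - 3) = -3370 + (sqrt(25)*33 - 3) = -3370 + (5*33 - 3) = -3370 + (165 - 3) = -3370 + 162 = -3208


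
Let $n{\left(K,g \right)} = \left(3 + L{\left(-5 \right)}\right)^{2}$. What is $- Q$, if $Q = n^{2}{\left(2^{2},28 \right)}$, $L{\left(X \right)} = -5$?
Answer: $-16$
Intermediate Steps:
$n{\left(K,g \right)} = 4$ ($n{\left(K,g \right)} = \left(3 - 5\right)^{2} = \left(-2\right)^{2} = 4$)
$Q = 16$ ($Q = 4^{2} = 16$)
$- Q = \left(-1\right) 16 = -16$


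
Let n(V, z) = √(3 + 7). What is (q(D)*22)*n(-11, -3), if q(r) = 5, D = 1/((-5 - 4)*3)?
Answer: 110*√10 ≈ 347.85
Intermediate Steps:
D = -1/27 (D = 1/(-9*3) = 1/(-27) = -1/27 ≈ -0.037037)
n(V, z) = √10
(q(D)*22)*n(-11, -3) = (5*22)*√10 = 110*√10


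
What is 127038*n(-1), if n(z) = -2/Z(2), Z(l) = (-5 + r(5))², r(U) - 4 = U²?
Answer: -21173/48 ≈ -441.10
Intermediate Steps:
r(U) = 4 + U²
Z(l) = 576 (Z(l) = (-5 + (4 + 5²))² = (-5 + (4 + 25))² = (-5 + 29)² = 24² = 576)
n(z) = -1/288 (n(z) = -2/576 = -2*1/576 = -1/288)
127038*n(-1) = 127038*(-1/288) = -21173/48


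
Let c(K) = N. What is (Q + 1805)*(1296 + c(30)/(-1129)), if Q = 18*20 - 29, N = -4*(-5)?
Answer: 3125318304/1129 ≈ 2.7682e+6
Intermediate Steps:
N = 20
c(K) = 20
Q = 331 (Q = 360 - 29 = 331)
(Q + 1805)*(1296 + c(30)/(-1129)) = (331 + 1805)*(1296 + 20/(-1129)) = 2136*(1296 + 20*(-1/1129)) = 2136*(1296 - 20/1129) = 2136*(1463164/1129) = 3125318304/1129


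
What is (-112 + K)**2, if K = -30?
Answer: 20164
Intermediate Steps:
(-112 + K)**2 = (-112 - 30)**2 = (-142)**2 = 20164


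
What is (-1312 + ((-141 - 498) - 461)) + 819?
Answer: -1593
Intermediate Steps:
(-1312 + ((-141 - 498) - 461)) + 819 = (-1312 + (-639 - 461)) + 819 = (-1312 - 1100) + 819 = -2412 + 819 = -1593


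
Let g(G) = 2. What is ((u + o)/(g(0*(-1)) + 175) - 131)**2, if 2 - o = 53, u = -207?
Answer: 61074225/3481 ≈ 17545.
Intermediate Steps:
o = -51 (o = 2 - 1*53 = 2 - 53 = -51)
((u + o)/(g(0*(-1)) + 175) - 131)**2 = ((-207 - 51)/(2 + 175) - 131)**2 = (-258/177 - 131)**2 = (-258*1/177 - 131)**2 = (-86/59 - 131)**2 = (-7815/59)**2 = 61074225/3481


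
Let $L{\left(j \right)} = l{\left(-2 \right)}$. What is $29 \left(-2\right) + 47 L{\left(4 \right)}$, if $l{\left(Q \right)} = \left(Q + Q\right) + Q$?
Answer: $-340$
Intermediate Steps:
$l{\left(Q \right)} = 3 Q$ ($l{\left(Q \right)} = 2 Q + Q = 3 Q$)
$L{\left(j \right)} = -6$ ($L{\left(j \right)} = 3 \left(-2\right) = -6$)
$29 \left(-2\right) + 47 L{\left(4 \right)} = 29 \left(-2\right) + 47 \left(-6\right) = -58 - 282 = -340$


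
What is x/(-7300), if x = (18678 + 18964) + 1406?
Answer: -9762/1825 ≈ -5.3490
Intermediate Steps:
x = 39048 (x = 37642 + 1406 = 39048)
x/(-7300) = 39048/(-7300) = 39048*(-1/7300) = -9762/1825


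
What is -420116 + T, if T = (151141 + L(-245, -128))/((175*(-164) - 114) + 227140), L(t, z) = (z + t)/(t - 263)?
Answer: -42326445534527/100749608 ≈ -4.2012e+5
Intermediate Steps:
L(t, z) = (t + z)/(-263 + t)
T = 76780001/100749608 (T = (151141 + (-245 - 128)/(-263 - 245))/((175*(-164) - 114) + 227140) = (151141 - 373/(-508))/((-28700 - 114) + 227140) = (151141 - 1/508*(-373))/(-28814 + 227140) = (151141 + 373/508)/198326 = (76780001/508)*(1/198326) = 76780001/100749608 ≈ 0.76209)
-420116 + T = -420116 + 76780001/100749608 = -42326445534527/100749608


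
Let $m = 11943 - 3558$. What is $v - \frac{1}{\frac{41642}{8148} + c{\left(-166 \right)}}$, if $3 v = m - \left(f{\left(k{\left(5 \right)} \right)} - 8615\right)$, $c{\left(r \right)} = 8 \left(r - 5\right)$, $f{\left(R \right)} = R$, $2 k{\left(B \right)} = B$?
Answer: $\frac{188754236389}{33314466} \approx 5665.8$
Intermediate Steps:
$k{\left(B \right)} = \frac{B}{2}$
$m = 8385$
$c{\left(r \right)} = -40 + 8 r$ ($c{\left(r \right)} = 8 \left(-5 + r\right) = -40 + 8 r$)
$v = \frac{33995}{6}$ ($v = \frac{8385 - \left(\frac{1}{2} \cdot 5 - 8615\right)}{3} = \frac{8385 - \left(\frac{5}{2} - 8615\right)}{3} = \frac{8385 - - \frac{17225}{2}}{3} = \frac{8385 + \frac{17225}{2}}{3} = \frac{1}{3} \cdot \frac{33995}{2} = \frac{33995}{6} \approx 5665.8$)
$v - \frac{1}{\frac{41642}{8148} + c{\left(-166 \right)}} = \frac{33995}{6} - \frac{1}{\frac{41642}{8148} + \left(-40 + 8 \left(-166\right)\right)} = \frac{33995}{6} - \frac{1}{41642 \cdot \frac{1}{8148} - 1368} = \frac{33995}{6} - \frac{1}{\frac{20821}{4074} - 1368} = \frac{33995}{6} - \frac{1}{- \frac{5552411}{4074}} = \frac{33995}{6} - - \frac{4074}{5552411} = \frac{33995}{6} + \frac{4074}{5552411} = \frac{188754236389}{33314466}$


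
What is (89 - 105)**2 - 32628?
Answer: -32372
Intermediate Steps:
(89 - 105)**2 - 32628 = (-16)**2 - 32628 = 256 - 32628 = -32372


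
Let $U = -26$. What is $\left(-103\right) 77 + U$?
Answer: $-7957$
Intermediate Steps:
$\left(-103\right) 77 + U = \left(-103\right) 77 - 26 = -7931 - 26 = -7957$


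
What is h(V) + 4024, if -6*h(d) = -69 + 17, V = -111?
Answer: 12098/3 ≈ 4032.7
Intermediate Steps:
h(d) = 26/3 (h(d) = -(-69 + 17)/6 = -⅙*(-52) = 26/3)
h(V) + 4024 = 26/3 + 4024 = 12098/3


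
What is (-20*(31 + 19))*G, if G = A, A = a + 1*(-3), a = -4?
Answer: 7000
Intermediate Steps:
A = -7 (A = -4 + 1*(-3) = -4 - 3 = -7)
G = -7
(-20*(31 + 19))*G = -20*(31 + 19)*(-7) = -20*50*(-7) = -1000*(-7) = 7000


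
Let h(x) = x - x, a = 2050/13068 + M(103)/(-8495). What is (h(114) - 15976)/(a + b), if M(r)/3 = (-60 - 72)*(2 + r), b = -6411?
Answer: 177353825616/71114138107 ≈ 2.4939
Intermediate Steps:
M(r) = -792 - 396*r (M(r) = 3*((-60 - 72)*(2 + r)) = 3*(-132*(2 + r)) = 3*(-264 - 132*r) = -792 - 396*r)
a = 56078219/11101266 (a = 2050/13068 + (-792 - 396*103)/(-8495) = 2050*(1/13068) + (-792 - 40788)*(-1/8495) = 1025/6534 - 41580*(-1/8495) = 1025/6534 + 8316/1699 = 56078219/11101266 ≈ 5.0515)
h(x) = 0
(h(114) - 15976)/(a + b) = (0 - 15976)/(56078219/11101266 - 6411) = -15976/(-71114138107/11101266) = -15976*(-11101266/71114138107) = 177353825616/71114138107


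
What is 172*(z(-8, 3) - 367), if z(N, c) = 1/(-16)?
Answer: -252539/4 ≈ -63135.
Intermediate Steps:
z(N, c) = -1/16
172*(z(-8, 3) - 367) = 172*(-1/16 - 367) = 172*(-5873/16) = -252539/4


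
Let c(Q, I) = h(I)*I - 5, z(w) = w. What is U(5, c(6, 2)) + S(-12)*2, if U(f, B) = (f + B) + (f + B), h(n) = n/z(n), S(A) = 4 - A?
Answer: 36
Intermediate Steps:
h(n) = 1 (h(n) = n/n = 1)
c(Q, I) = -5 + I (c(Q, I) = 1*I - 5 = I - 5 = -5 + I)
U(f, B) = 2*B + 2*f (U(f, B) = (B + f) + (B + f) = 2*B + 2*f)
U(5, c(6, 2)) + S(-12)*2 = (2*(-5 + 2) + 2*5) + (4 - 1*(-12))*2 = (2*(-3) + 10) + (4 + 12)*2 = (-6 + 10) + 16*2 = 4 + 32 = 36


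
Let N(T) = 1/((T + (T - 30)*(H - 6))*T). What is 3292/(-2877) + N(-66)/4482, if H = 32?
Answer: -118805198551/103828237128 ≈ -1.1442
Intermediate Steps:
N(T) = 1/(T*(-780 + 27*T)) (N(T) = 1/((T + (T - 30)*(32 - 6))*T) = 1/((T + (-30 + T)*26)*T) = 1/((T + (-780 + 26*T))*T) = 1/((-780 + 27*T)*T) = 1/(T*(-780 + 27*T)))
3292/(-2877) + N(-66)/4482 = 3292/(-2877) + ((⅓)/(-66*(-260 + 9*(-66))))/4482 = 3292*(-1/2877) + ((⅓)*(-1/66)/(-260 - 594))*(1/4482) = -3292/2877 + ((⅓)*(-1/66)/(-854))*(1/4482) = -3292/2877 + ((⅓)*(-1/66)*(-1/854))*(1/4482) = -3292/2877 + (1/169092)*(1/4482) = -3292/2877 + 1/757870344 = -118805198551/103828237128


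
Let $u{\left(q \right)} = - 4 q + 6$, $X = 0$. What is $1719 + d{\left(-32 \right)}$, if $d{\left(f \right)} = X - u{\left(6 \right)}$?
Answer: $1737$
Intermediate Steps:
$u{\left(q \right)} = 6 - 4 q$
$d{\left(f \right)} = 18$ ($d{\left(f \right)} = 0 - \left(6 - 24\right) = 0 - -18 = 0 + 18 = 18$)
$1719 + d{\left(-32 \right)} = 1719 + 18 = 1737$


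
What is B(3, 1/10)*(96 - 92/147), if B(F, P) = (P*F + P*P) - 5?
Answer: -46967/105 ≈ -447.30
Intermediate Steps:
B(F, P) = -5 + P² + F*P (B(F, P) = (F*P + P²) - 5 = (P² + F*P) - 5 = -5 + P² + F*P)
B(3, 1/10)*(96 - 92/147) = (-5 + (1/10)² + 3*(1/10))*(96 - 92/147) = (-5 + (1*(⅒))² + 3*(1*(⅒)))*(96 - 92*1/147) = (-5 + (⅒)² + 3*(⅒))*(96 - 92/147) = (-5 + 1/100 + 3/10)*(14020/147) = -469/100*14020/147 = -46967/105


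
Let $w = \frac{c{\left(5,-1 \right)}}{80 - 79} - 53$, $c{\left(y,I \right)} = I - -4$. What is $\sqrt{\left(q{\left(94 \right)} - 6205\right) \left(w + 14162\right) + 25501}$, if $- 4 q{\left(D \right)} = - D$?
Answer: $i \sqrt{87207827} \approx 9338.5 i$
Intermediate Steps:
$c{\left(y,I \right)} = 4 + I$ ($c{\left(y,I \right)} = I + 4 = 4 + I$)
$q{\left(D \right)} = \frac{D}{4}$ ($q{\left(D \right)} = - \frac{\left(-1\right) D}{4} = \frac{D}{4}$)
$w = -50$ ($w = \frac{4 - 1}{80 - 79} - 53 = \frac{3}{1} - 53 = 3 \cdot 1 - 53 = 3 - 53 = -50$)
$\sqrt{\left(q{\left(94 \right)} - 6205\right) \left(w + 14162\right) + 25501} = \sqrt{\left(\frac{1}{4} \cdot 94 - 6205\right) \left(-50 + 14162\right) + 25501} = \sqrt{\left(\frac{47}{2} - 6205\right) 14112 + 25501} = \sqrt{\left(- \frac{12363}{2}\right) 14112 + 25501} = \sqrt{-87233328 + 25501} = \sqrt{-87207827} = i \sqrt{87207827}$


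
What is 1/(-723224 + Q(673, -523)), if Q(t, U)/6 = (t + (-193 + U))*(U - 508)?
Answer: -1/457226 ≈ -2.1871e-6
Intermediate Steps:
Q(t, U) = 6*(-508 + U)*(-193 + U + t) (Q(t, U) = 6*((t + (-193 + U))*(U - 508)) = 6*((-193 + U + t)*(-508 + U)) = 6*((-508 + U)*(-193 + U + t)) = 6*(-508 + U)*(-193 + U + t))
1/(-723224 + Q(673, -523)) = 1/(-723224 + (588264 - 4206*(-523) - 3048*673 + 6*(-523)² + 6*(-523)*673)) = 1/(-723224 + (588264 + 2199738 - 2051304 + 6*273529 - 2111874)) = 1/(-723224 + (588264 + 2199738 - 2051304 + 1641174 - 2111874)) = 1/(-723224 + 265998) = 1/(-457226) = -1/457226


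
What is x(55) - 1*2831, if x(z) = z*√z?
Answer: -2831 + 55*√55 ≈ -2423.1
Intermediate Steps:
x(z) = z^(3/2)
x(55) - 1*2831 = 55^(3/2) - 1*2831 = 55*√55 - 2831 = -2831 + 55*√55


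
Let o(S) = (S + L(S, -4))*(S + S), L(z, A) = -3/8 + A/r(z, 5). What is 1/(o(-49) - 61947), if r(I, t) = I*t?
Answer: -20/1142197 ≈ -1.7510e-5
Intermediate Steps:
L(z, A) = -3/8 + A/(5*z) (L(z, A) = -3/8 + A/((z*5)) = -3*1/8 + A/((5*z)) = -3/8 + A*(1/(5*z)) = -3/8 + A/(5*z))
o(S) = 2*S*(-3/8 + S - 4/(5*S)) (o(S) = (S + (-3/8 + (1/5)*(-4)/S))*(S + S) = (S + (-3/8 - 4/(5*S)))*(2*S) = (-3/8 + S - 4/(5*S))*(2*S) = 2*S*(-3/8 + S - 4/(5*S)))
1/(o(-49) - 61947) = 1/((-8/5 + 2*(-49)**2 - 3/4*(-49)) - 61947) = 1/((-8/5 + 2*2401 + 147/4) - 61947) = 1/((-8/5 + 4802 + 147/4) - 61947) = 1/(96743/20 - 61947) = 1/(-1142197/20) = -20/1142197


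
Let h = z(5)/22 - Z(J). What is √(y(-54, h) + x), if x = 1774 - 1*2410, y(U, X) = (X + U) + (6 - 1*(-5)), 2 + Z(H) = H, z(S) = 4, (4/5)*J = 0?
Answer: I*√81895/11 ≈ 26.016*I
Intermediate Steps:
J = 0 (J = (5/4)*0 = 0)
Z(H) = -2 + H
h = 24/11 (h = 4/22 - (-2 + 0) = 4*(1/22) - 1*(-2) = 2/11 + 2 = 24/11 ≈ 2.1818)
y(U, X) = 11 + U + X (y(U, X) = (U + X) + (6 + 5) = (U + X) + 11 = 11 + U + X)
x = -636 (x = 1774 - 2410 = -636)
√(y(-54, h) + x) = √((11 - 54 + 24/11) - 636) = √(-449/11 - 636) = √(-7445/11) = I*√81895/11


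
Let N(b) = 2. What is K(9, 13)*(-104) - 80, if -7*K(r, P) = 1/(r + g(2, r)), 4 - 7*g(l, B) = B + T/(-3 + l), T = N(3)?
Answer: -1174/15 ≈ -78.267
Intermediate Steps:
T = 2
g(l, B) = 4/7 - 2/(7*(-3 + l)) - B/7 (g(l, B) = 4/7 - (B + 2/(-3 + l))/7 = 4/7 + (-2/(7*(-3 + l)) - B/7) = 4/7 - 2/(7*(-3 + l)) - B/7)
K(r, P) = -1/(7*(6/7 + 6*r/7)) (K(r, P) = -1/(7*(r + (-14 + 3*r + 4*2 - 1*r*2)/(7*(-3 + 2)))) = -1/(7*(r + (1/7)*(-14 + 3*r + 8 - 2*r)/(-1))) = -1/(7*(r + (1/7)*(-1)*(-6 + r))) = -1/(7*(r + (6/7 - r/7))) = -1/(7*(6/7 + 6*r/7)))
K(9, 13)*(-104) - 80 = -1/(6 + 6*9)*(-104) - 80 = -1/(6 + 54)*(-104) - 80 = -1/60*(-104) - 80 = 26/15 - 80 = -1174/15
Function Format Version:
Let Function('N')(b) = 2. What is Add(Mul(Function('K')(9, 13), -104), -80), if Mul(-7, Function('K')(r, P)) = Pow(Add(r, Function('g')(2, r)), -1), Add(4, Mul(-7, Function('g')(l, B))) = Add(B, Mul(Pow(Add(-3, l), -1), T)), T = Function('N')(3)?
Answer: Rational(-1174, 15) ≈ -78.267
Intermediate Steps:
T = 2
Function('g')(l, B) = Add(Rational(4, 7), Mul(Rational(-2, 7), Pow(Add(-3, l), -1)), Mul(Rational(-1, 7), B)) (Function('g')(l, B) = Add(Rational(4, 7), Mul(Rational(-1, 7), Add(B, Mul(Pow(Add(-3, l), -1), 2)))) = Add(Rational(4, 7), Mul(Rational(-1, 7), Add(B, Mul(2, Pow(Add(-3, l), -1))))) = Add(Rational(4, 7), Add(Mul(Rational(-2, 7), Pow(Add(-3, l), -1)), Mul(Rational(-1, 7), B))) = Add(Rational(4, 7), Mul(Rational(-2, 7), Pow(Add(-3, l), -1)), Mul(Rational(-1, 7), B)))
Function('K')(r, P) = Mul(Rational(-1, 7), Pow(Add(Rational(6, 7), Mul(Rational(6, 7), r)), -1)) (Function('K')(r, P) = Mul(Rational(-1, 7), Pow(Add(r, Mul(Rational(1, 7), Pow(Add(-3, 2), -1), Add(-14, Mul(3, r), Mul(4, 2), Mul(-1, r, 2)))), -1)) = Mul(Rational(-1, 7), Pow(Add(r, Mul(Rational(1, 7), Pow(-1, -1), Add(-14, Mul(3, r), 8, Mul(-2, r)))), -1)) = Mul(Rational(-1, 7), Pow(Add(r, Mul(Rational(1, 7), -1, Add(-6, r))), -1)) = Mul(Rational(-1, 7), Pow(Add(r, Add(Rational(6, 7), Mul(Rational(-1, 7), r))), -1)) = Mul(Rational(-1, 7), Pow(Add(Rational(6, 7), Mul(Rational(6, 7), r)), -1)))
Add(Mul(Function('K')(9, 13), -104), -80) = Add(Mul(Mul(-1, Pow(Add(6, Mul(6, 9)), -1)), -104), -80) = Add(Mul(Mul(-1, Pow(Add(6, 54), -1)), -104), -80) = Add(Mul(Mul(-1, Pow(60, -1)), -104), -80) = Add(Mul(Mul(-1, Rational(1, 60)), -104), -80) = Add(Mul(Rational(-1, 60), -104), -80) = Add(Rational(26, 15), -80) = Rational(-1174, 15)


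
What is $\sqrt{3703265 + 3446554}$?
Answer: $\sqrt{7149819} \approx 2673.9$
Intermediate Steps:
$\sqrt{3703265 + 3446554} = \sqrt{7149819}$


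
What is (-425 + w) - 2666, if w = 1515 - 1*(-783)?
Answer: -793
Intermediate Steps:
w = 2298 (w = 1515 + 783 = 2298)
(-425 + w) - 2666 = (-425 + 2298) - 2666 = 1873 - 2666 = -793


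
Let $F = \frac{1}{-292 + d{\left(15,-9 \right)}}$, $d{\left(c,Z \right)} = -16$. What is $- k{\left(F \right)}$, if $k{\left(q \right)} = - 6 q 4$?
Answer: $- \frac{6}{77} \approx -0.077922$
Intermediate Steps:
$F = - \frac{1}{308}$ ($F = \frac{1}{-292 - 16} = \frac{1}{-308} = - \frac{1}{308} \approx -0.0032468$)
$k{\left(q \right)} = - 24 q$
$- k{\left(F \right)} = - \frac{\left(-24\right) \left(-1\right)}{308} = \left(-1\right) \frac{6}{77} = - \frac{6}{77}$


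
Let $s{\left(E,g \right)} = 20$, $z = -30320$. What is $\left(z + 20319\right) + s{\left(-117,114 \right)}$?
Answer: $-9981$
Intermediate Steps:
$\left(z + 20319\right) + s{\left(-117,114 \right)} = \left(-30320 + 20319\right) + 20 = -10001 + 20 = -9981$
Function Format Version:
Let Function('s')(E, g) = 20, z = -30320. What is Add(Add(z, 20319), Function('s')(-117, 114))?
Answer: -9981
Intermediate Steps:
Add(Add(z, 20319), Function('s')(-117, 114)) = Add(Add(-30320, 20319), 20) = Add(-10001, 20) = -9981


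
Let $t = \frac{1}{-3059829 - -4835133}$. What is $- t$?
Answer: $- \frac{1}{1775304} \approx -5.6328 \cdot 10^{-7}$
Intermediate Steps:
$t = \frac{1}{1775304}$ ($t = \frac{1}{-3059829 + 4835133} = \frac{1}{1775304} \approx 5.6328 \cdot 10^{-7}$)
$- t = \left(-1\right) \frac{1}{1775304} = - \frac{1}{1775304}$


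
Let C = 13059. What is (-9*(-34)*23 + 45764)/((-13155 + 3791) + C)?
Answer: 52802/3695 ≈ 14.290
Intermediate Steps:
(-9*(-34)*23 + 45764)/((-13155 + 3791) + C) = (-9*(-34)*23 + 45764)/((-13155 + 3791) + 13059) = (306*23 + 45764)/(-9364 + 13059) = (7038 + 45764)/3695 = 52802*(1/3695) = 52802/3695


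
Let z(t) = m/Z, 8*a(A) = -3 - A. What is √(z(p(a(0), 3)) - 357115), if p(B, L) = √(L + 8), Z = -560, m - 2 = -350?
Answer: I*√1749860455/70 ≈ 597.59*I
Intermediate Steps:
m = -348 (m = 2 - 350 = -348)
a(A) = -3/8 - A/8 (a(A) = (-3 - A)/8 = -3/8 - A/8)
p(B, L) = √(8 + L)
z(t) = 87/140 (z(t) = -348/(-560) = -348*(-1/560) = 87/140)
√(z(p(a(0), 3)) - 357115) = √(87/140 - 357115) = √(-49996013/140) = I*√1749860455/70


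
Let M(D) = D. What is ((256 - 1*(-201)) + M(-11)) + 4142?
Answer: 4588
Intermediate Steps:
((256 - 1*(-201)) + M(-11)) + 4142 = ((256 - 1*(-201)) - 11) + 4142 = ((256 + 201) - 11) + 4142 = (457 - 11) + 4142 = 446 + 4142 = 4588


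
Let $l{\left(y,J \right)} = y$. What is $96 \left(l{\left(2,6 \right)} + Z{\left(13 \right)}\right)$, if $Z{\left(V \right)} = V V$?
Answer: $16416$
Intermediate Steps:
$Z{\left(V \right)} = V^{2}$
$96 \left(l{\left(2,6 \right)} + Z{\left(13 \right)}\right) = 96 \left(2 + 13^{2}\right) = 96 \left(2 + 169\right) = 96 \cdot 171 = 16416$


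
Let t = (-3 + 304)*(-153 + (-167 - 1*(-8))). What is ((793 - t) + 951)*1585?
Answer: 151614760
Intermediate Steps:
t = -93912 (t = 301*(-153 + (-167 + 8)) = 301*(-153 - 159) = 301*(-312) = -93912)
((793 - t) + 951)*1585 = ((793 - 1*(-93912)) + 951)*1585 = ((793 + 93912) + 951)*1585 = (94705 + 951)*1585 = 95656*1585 = 151614760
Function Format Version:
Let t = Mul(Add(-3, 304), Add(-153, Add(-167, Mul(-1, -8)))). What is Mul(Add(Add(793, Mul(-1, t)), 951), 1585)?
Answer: 151614760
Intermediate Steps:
t = -93912 (t = Mul(301, Add(-153, Add(-167, 8))) = Mul(301, Add(-153, -159)) = Mul(301, -312) = -93912)
Mul(Add(Add(793, Mul(-1, t)), 951), 1585) = Mul(Add(Add(793, Mul(-1, -93912)), 951), 1585) = Mul(Add(Add(793, 93912), 951), 1585) = Mul(Add(94705, 951), 1585) = Mul(95656, 1585) = 151614760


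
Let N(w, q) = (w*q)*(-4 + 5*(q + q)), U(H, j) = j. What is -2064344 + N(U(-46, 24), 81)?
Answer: -497480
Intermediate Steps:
N(w, q) = q*w*(-4 + 10*q) (N(w, q) = (q*w)*(-4 + 5*(2*q)) = (q*w)*(-4 + 10*q) = q*w*(-4 + 10*q))
-2064344 + N(U(-46, 24), 81) = -2064344 + 2*81*24*(-2 + 5*81) = -2064344 + 2*81*24*(-2 + 405) = -2064344 + 2*81*24*403 = -2064344 + 1566864 = -497480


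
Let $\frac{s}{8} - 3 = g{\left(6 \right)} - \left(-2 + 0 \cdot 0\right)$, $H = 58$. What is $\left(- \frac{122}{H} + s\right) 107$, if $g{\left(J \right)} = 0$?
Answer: $\frac{117593}{29} \approx 4054.9$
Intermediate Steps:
$s = 40$ ($s = 24 + 8 \left(0 - \left(-2 + 0 \cdot 0\right)\right) = 24 + 8 \left(0 - \left(-2 + 0\right)\right) = 24 + 8 \left(0 - -2\right) = 24 + 8 \left(0 + 2\right) = 24 + 8 \cdot 2 = 24 + 16 = 40$)
$\left(- \frac{122}{H} + s\right) 107 = \left(- \frac{122}{58} + 40\right) 107 = \left(\left(-122\right) \frac{1}{58} + 40\right) 107 = \left(- \frac{61}{29} + 40\right) 107 = \frac{1099}{29} \cdot 107 = \frac{117593}{29}$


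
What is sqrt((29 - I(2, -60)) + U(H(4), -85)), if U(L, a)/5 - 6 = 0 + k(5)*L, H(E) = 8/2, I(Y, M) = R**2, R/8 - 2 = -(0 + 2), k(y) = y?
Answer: sqrt(159) ≈ 12.610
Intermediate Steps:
R = 0 (R = 16 + 8*(-(0 + 2)) = 16 + 8*(-1*2) = 16 + 8*(-2) = 16 - 16 = 0)
I(Y, M) = 0 (I(Y, M) = 0**2 = 0)
H(E) = 4 (H(E) = 8*(1/2) = 4)
U(L, a) = 30 + 25*L (U(L, a) = 30 + 5*(0 + 5*L) = 30 + 5*(5*L) = 30 + 25*L)
sqrt((29 - I(2, -60)) + U(H(4), -85)) = sqrt((29 - 1*0) + (30 + 25*4)) = sqrt((29 + 0) + (30 + 100)) = sqrt(29 + 130) = sqrt(159)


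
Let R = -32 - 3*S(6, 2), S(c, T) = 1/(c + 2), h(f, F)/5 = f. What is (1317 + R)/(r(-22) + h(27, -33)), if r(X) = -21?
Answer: 10277/912 ≈ 11.269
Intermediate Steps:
h(f, F) = 5*f
S(c, T) = 1/(2 + c)
R = -259/8 (R = -32 - 3/(2 + 6) = -32 - 3/8 = -259/8 ≈ -32.375)
(1317 + R)/(r(-22) + h(27, -33)) = (1317 - 259/8)/(-21 + 5*27) = 10277/(8*(-21 + 135)) = (10277/8)/114 = (10277/8)*(1/114) = 10277/912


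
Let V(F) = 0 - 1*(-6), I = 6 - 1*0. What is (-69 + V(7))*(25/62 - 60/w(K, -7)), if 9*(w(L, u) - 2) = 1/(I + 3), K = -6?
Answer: 18726435/10106 ≈ 1853.0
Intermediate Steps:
I = 6 (I = 6 + 0 = 6)
w(L, u) = 163/81 (w(L, u) = 2 + 1/(9*(6 + 3)) = 2 + (1/9)/9 = 2 + (1/9)*(1/9) = 2 + 1/81 = 163/81)
V(F) = 6 (V(F) = 0 + 6 = 6)
(-69 + V(7))*(25/62 - 60/w(K, -7)) = (-69 + 6)*(25/62 - 60/163/81) = -63*(25*(1/62) - 60*81/163) = -63*(25/62 - 4860/163) = -63*(-297245/10106) = 18726435/10106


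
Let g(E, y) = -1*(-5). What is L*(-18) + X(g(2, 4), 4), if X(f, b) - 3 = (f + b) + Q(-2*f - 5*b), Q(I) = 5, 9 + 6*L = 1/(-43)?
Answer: 1895/43 ≈ 44.070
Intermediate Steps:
L = -194/129 (L = -3/2 + (⅙)/(-43) = -3/2 + (⅙)*(-1/43) = -3/2 - 1/258 = -194/129 ≈ -1.5039)
g(E, y) = 5
X(f, b) = 8 + b + f (X(f, b) = 3 + ((f + b) + 5) = 3 + ((b + f) + 5) = 3 + (5 + b + f) = 8 + b + f)
L*(-18) + X(g(2, 4), 4) = -194/129*(-18) + (8 + 4 + 5) = 1164/43 + 17 = 1895/43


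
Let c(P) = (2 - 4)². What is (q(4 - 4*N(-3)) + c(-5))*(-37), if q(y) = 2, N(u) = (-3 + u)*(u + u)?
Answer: -222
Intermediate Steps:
c(P) = 4 (c(P) = (-2)² = 4)
N(u) = 2*u*(-3 + u) (N(u) = (-3 + u)*(2*u) = 2*u*(-3 + u))
(q(4 - 4*N(-3)) + c(-5))*(-37) = (2 + 4)*(-37) = 6*(-37) = -222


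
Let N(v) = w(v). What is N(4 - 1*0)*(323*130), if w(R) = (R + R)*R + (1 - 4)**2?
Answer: 1721590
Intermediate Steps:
w(R) = 9 + 2*R**2 (w(R) = (2*R)*R + (-3)**2 = 2*R**2 + 9 = 9 + 2*R**2)
N(v) = 9 + 2*v**2
N(4 - 1*0)*(323*130) = (9 + 2*(4 - 1*0)**2)*(323*130) = (9 + 2*(4 + 0)**2)*41990 = (9 + 2*4**2)*41990 = (9 + 2*16)*41990 = (9 + 32)*41990 = 41*41990 = 1721590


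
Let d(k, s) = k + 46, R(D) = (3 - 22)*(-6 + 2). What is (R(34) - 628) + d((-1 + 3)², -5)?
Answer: -502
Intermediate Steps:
R(D) = 76 (R(D) = -19*(-4) = 76)
d(k, s) = 46 + k
(R(34) - 628) + d((-1 + 3)², -5) = (76 - 628) + (46 + (-1 + 3)²) = -552 + (46 + 2²) = -552 + (46 + 4) = -552 + 50 = -502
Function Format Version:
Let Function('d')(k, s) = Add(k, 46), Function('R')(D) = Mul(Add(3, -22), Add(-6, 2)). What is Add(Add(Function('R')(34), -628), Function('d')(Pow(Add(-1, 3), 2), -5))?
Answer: -502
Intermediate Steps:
Function('R')(D) = 76 (Function('R')(D) = Mul(-19, -4) = 76)
Function('d')(k, s) = Add(46, k)
Add(Add(Function('R')(34), -628), Function('d')(Pow(Add(-1, 3), 2), -5)) = Add(Add(76, -628), Add(46, Pow(Add(-1, 3), 2))) = Add(-552, Add(46, Pow(2, 2))) = Add(-552, Add(46, 4)) = Add(-552, 50) = -502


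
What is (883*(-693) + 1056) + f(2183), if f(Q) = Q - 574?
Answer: -609254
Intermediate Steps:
f(Q) = -574 + Q
(883*(-693) + 1056) + f(2183) = (883*(-693) + 1056) + (-574 + 2183) = (-611919 + 1056) + 1609 = -610863 + 1609 = -609254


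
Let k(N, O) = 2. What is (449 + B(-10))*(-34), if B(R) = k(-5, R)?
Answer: -15334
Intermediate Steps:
B(R) = 2
(449 + B(-10))*(-34) = (449 + 2)*(-34) = 451*(-34) = -15334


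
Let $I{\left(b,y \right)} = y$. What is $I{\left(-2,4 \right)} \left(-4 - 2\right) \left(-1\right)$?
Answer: $24$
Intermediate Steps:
$I{\left(-2,4 \right)} \left(-4 - 2\right) \left(-1\right) = 4 \left(-4 - 2\right) \left(-1\right) = 4 \left(\left(-6\right) \left(-1\right)\right) = 4 \cdot 6 = 24$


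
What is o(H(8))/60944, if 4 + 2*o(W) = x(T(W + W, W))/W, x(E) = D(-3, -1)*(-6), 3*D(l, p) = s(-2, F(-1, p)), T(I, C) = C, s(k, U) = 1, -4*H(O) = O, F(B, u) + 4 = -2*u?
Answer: -3/121888 ≈ -2.4613e-5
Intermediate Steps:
F(B, u) = -4 - 2*u
H(O) = -O/4
D(l, p) = ⅓ (D(l, p) = (⅓)*1 = ⅓)
x(E) = -2 (x(E) = (⅓)*(-6) = -2)
o(W) = -2 - 1/W (o(W) = -2 + (-2/W)/2 = -2 - 1/W)
o(H(8))/60944 = (-2 - 1/((-¼*8)))/60944 = (-2 - 1/(-2))*(1/60944) = (-2 - 1*(-½))*(1/60944) = (-2 + ½)*(1/60944) = -3/2*1/60944 = -3/121888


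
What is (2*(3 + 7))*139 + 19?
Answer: 2799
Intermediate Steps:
(2*(3 + 7))*139 + 19 = (2*10)*139 + 19 = 20*139 + 19 = 2780 + 19 = 2799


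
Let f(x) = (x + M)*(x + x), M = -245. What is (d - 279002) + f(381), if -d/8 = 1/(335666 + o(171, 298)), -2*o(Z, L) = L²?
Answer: -6384870961/36408 ≈ -1.7537e+5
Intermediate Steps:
f(x) = 2*x*(-245 + x) (f(x) = (x - 245)*(x + x) = (-245 + x)*(2*x) = 2*x*(-245 + x))
o(Z, L) = -L²/2
d = -1/36408 (d = -8/(335666 - ½*298²) = -8/(335666 - ½*88804) = -8/(335666 - 44402) = -8/291264 = -8*1/291264 = -1/36408 ≈ -2.7466e-5)
(d - 279002) + f(381) = (-1/36408 - 279002) + 2*381*(-245 + 381) = -10157904817/36408 + 2*381*136 = -10157904817/36408 + 103632 = -6384870961/36408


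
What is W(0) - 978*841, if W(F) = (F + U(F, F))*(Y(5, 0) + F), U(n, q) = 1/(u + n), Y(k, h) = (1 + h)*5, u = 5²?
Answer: -4112489/5 ≈ -8.2250e+5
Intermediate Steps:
u = 25
Y(k, h) = 5 + 5*h
U(n, q) = 1/(25 + n)
W(F) = (5 + F)*(F + 1/(25 + F)) (W(F) = (F + 1/(25 + F))*((5 + 5*0) + F) = (F + 1/(25 + F))*((5 + 0) + F) = (F + 1/(25 + F))*(5 + F) = (5 + F)*(F + 1/(25 + F)))
W(0) - 978*841 = (5 + 0 + 0*(5 + 0)*(25 + 0))/(25 + 0) - 978*841 = (5 + 0 + 0*5*25)/25 - 822498 = (5 + 0 + 0)/25 - 822498 = (1/25)*5 - 822498 = ⅕ - 822498 = -4112489/5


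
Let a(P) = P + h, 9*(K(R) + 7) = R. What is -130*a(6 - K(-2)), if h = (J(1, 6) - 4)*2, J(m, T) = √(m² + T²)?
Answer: -6110/9 - 260*√37 ≈ -2260.4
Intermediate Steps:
K(R) = -7 + R/9
J(m, T) = √(T² + m²)
h = -8 + 2*√37 (h = (√(6² + 1²) - 4)*2 = (√(36 + 1) - 4)*2 = (√37 - 4)*2 = (-4 + √37)*2 = -8 + 2*√37 ≈ 4.1655)
a(P) = -8 + P + 2*√37 (a(P) = P + (-8 + 2*√37) = -8 + P + 2*√37)
-130*a(6 - K(-2)) = -130*(-8 + (6 - (-7 + (⅑)*(-2))) + 2*√37) = -130*(-8 + (6 - (-7 - 2/9)) + 2*√37) = -130*(-8 + (6 - 1*(-65/9)) + 2*√37) = -130*(-8 + (6 + 65/9) + 2*√37) = -130*(-8 + 119/9 + 2*√37) = -130*(47/9 + 2*√37) = -6110/9 - 260*√37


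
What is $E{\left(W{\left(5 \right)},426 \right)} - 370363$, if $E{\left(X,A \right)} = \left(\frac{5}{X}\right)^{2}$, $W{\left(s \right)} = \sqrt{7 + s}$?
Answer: $- \frac{4444331}{12} \approx -3.7036 \cdot 10^{5}$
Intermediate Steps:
$E{\left(X,A \right)} = \frac{25}{X^{2}}$
$E{\left(W{\left(5 \right)},426 \right)} - 370363 = \frac{25}{7 + 5} - 370363 = \frac{25}{12} - 370363 = - \frac{4444331}{12}$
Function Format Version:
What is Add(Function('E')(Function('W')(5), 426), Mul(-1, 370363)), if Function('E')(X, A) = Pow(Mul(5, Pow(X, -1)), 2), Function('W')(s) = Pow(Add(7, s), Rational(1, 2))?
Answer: Rational(-4444331, 12) ≈ -3.7036e+5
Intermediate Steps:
Function('E')(X, A) = Mul(25, Pow(X, -2))
Add(Function('E')(Function('W')(5), 426), Mul(-1, 370363)) = Add(Mul(25, Pow(Pow(Add(7, 5), Rational(1, 2)), -2)), Mul(-1, 370363)) = Add(Mul(25, Pow(Pow(12, Rational(1, 2)), -2)), -370363) = Add(Mul(25, Pow(Mul(2, Pow(3, Rational(1, 2))), -2)), -370363) = Add(Mul(25, Rational(1, 12)), -370363) = Add(Rational(25, 12), -370363) = Rational(-4444331, 12)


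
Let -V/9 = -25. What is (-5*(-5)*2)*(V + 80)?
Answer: 15250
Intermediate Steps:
V = 225 (V = -9*(-25) = 225)
(-5*(-5)*2)*(V + 80) = (-5*(-5)*2)*(225 + 80) = (25*2)*305 = 50*305 = 15250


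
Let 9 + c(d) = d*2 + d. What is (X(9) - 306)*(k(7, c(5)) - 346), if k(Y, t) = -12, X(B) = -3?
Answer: 110622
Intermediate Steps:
c(d) = -9 + 3*d (c(d) = -9 + (d*2 + d) = -9 + (2*d + d) = -9 + 3*d)
(X(9) - 306)*(k(7, c(5)) - 346) = (-3 - 306)*(-12 - 346) = -309*(-358) = 110622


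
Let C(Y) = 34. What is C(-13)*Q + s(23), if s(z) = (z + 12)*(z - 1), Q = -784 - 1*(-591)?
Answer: -5792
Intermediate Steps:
Q = -193 (Q = -784 + 591 = -193)
s(z) = (-1 + z)*(12 + z) (s(z) = (12 + z)*(-1 + z) = (-1 + z)*(12 + z))
C(-13)*Q + s(23) = 34*(-193) + (-12 + 23**2 + 11*23) = -6562 + (-12 + 529 + 253) = -6562 + 770 = -5792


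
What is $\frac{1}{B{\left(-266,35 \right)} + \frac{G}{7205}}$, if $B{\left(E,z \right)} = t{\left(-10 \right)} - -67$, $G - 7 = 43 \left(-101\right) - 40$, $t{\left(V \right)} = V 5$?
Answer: $\frac{7205}{118109} \approx 0.061003$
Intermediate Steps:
$t{\left(V \right)} = 5 V$
$G = -4376$ ($G = 7 + \left(43 \left(-101\right) - 40\right) = 7 - 4383 = -4376$)
$B{\left(E,z \right)} = 17$ ($B{\left(E,z \right)} = 5 \left(-10\right) - -67 = -50 + 67 = 17$)
$\frac{1}{B{\left(-266,35 \right)} + \frac{G}{7205}} = \frac{1}{17 - \frac{4376}{7205}} = \frac{1}{\frac{118109}{7205}} = \frac{7205}{118109}$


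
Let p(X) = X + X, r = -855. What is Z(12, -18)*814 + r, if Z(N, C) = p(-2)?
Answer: -4111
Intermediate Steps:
p(X) = 2*X
Z(N, C) = -4 (Z(N, C) = 2*(-2) = -4)
Z(12, -18)*814 + r = -4*814 - 855 = -3256 - 855 = -4111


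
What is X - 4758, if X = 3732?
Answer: -1026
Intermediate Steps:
X - 4758 = 3732 - 4758 = -1026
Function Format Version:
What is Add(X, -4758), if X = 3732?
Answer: -1026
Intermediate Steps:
Add(X, -4758) = Add(3732, -4758) = -1026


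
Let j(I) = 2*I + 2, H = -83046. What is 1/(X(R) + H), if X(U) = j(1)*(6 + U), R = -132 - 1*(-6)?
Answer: -1/83526 ≈ -1.1972e-5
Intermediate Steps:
j(I) = 2 + 2*I
R = -126 (R = -132 + 6 = -126)
X(U) = 24 + 4*U (X(U) = (2 + 2*1)*(6 + U) = (2 + 2)*(6 + U) = 4*(6 + U) = 24 + 4*U)
1/(X(R) + H) = 1/((24 + 4*(-126)) - 83046) = 1/((24 - 504) - 83046) = 1/(-480 - 83046) = 1/(-83526) = -1/83526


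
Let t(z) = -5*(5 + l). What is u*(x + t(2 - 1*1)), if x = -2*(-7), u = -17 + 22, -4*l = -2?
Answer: -135/2 ≈ -67.500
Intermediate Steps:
l = 1/2 (l = -1/4*(-2) = 1/2 ≈ 0.50000)
t(z) = -55/2 (t(z) = -5*(5 + 1/2) = -5*11/2 = -55/2)
u = 5
x = 14
u*(x + t(2 - 1*1)) = 5*(14 - 55/2) = 5*(-27/2) = -135/2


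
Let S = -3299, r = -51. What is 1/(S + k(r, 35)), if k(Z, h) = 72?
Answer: -1/3227 ≈ -0.00030989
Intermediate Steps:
1/(S + k(r, 35)) = 1/(-3299 + 72) = 1/(-3227) = -1/3227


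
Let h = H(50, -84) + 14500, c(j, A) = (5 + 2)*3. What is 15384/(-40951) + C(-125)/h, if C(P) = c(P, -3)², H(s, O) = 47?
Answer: -68577219/198571399 ≈ -0.34535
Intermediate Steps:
c(j, A) = 21 (c(j, A) = 7*3 = 21)
C(P) = 441 (C(P) = 21² = 441)
h = 14547 (h = 47 + 14500 = 14547)
15384/(-40951) + C(-125)/h = 15384/(-40951) + 441/14547 = 15384*(-1/40951) + 441*(1/14547) = -15384/40951 + 147/4849 = -68577219/198571399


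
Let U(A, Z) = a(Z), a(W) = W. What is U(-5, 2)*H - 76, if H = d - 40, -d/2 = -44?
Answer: 20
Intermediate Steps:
d = 88 (d = -2*(-44) = 88)
U(A, Z) = Z
H = 48 (H = 88 - 40 = 48)
U(-5, 2)*H - 76 = 2*48 - 76 = 96 - 76 = 20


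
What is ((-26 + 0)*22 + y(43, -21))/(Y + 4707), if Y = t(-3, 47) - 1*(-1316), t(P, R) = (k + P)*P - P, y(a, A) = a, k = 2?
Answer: -529/6029 ≈ -0.087743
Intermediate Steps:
t(P, R) = -P + P*(2 + P) (t(P, R) = (2 + P)*P - P = P*(2 + P) - P = -P + P*(2 + P))
Y = 1322 (Y = -3*(1 - 3) - 1*(-1316) = -3*(-2) + 1316 = 6 + 1316 = 1322)
((-26 + 0)*22 + y(43, -21))/(Y + 4707) = ((-26 + 0)*22 + 43)/(1322 + 4707) = (-26*22 + 43)/6029 = (-572 + 43)*(1/6029) = -529*1/6029 = -529/6029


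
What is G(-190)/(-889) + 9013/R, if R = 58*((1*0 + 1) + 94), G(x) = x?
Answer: 9059457/4898390 ≈ 1.8495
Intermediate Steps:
R = 5510 (R = 58*((0 + 1) + 94) = 58*(1 + 94) = 58*95 = 5510)
G(-190)/(-889) + 9013/R = -190/(-889) + 9013/5510 = -190*(-1/889) + 9013*(1/5510) = 190/889 + 9013/5510 = 9059457/4898390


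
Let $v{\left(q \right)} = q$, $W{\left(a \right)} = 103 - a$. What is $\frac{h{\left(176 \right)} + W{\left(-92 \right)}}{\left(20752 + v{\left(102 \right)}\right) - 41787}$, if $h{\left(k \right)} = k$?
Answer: $- \frac{371}{20933} \approx -0.017723$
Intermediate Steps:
$\frac{h{\left(176 \right)} + W{\left(-92 \right)}}{\left(20752 + v{\left(102 \right)}\right) - 41787} = \frac{176 + \left(103 - -92\right)}{\left(20752 + 102\right) - 41787} = \frac{176 + \left(103 + 92\right)}{20854 - 41787} = \frac{176 + 195}{-20933} = 371 \left(- \frac{1}{20933}\right) = - \frac{371}{20933}$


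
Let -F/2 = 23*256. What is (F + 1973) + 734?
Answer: -9069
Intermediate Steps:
F = -11776 (F = -46*256 = -2*5888 = -11776)
(F + 1973) + 734 = (-11776 + 1973) + 734 = -9803 + 734 = -9069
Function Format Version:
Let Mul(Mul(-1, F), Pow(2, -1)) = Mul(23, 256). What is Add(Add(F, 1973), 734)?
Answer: -9069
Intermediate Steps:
F = -11776 (F = Mul(-2, Mul(23, 256)) = Mul(-2, 5888) = -11776)
Add(Add(F, 1973), 734) = Add(Add(-11776, 1973), 734) = Add(-9803, 734) = -9069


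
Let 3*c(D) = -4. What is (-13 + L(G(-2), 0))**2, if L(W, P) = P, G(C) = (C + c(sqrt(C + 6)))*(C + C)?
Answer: 169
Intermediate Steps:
c(D) = -4/3 (c(D) = (1/3)*(-4) = -4/3)
G(C) = 2*C*(-4/3 + C) (G(C) = (C - 4/3)*(C + C) = (-4/3 + C)*(2*C) = 2*C*(-4/3 + C))
(-13 + L(G(-2), 0))**2 = (-13 + 0)**2 = (-13)**2 = 169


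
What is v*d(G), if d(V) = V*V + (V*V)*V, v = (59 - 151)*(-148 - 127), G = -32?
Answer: -803123200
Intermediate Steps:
v = 25300 (v = -92*(-275) = 25300)
d(V) = V² + V³ (d(V) = V² + V²*V = V² + V³)
v*d(G) = 25300*((-32)²*(1 - 32)) = 25300*(1024*(-31)) = 25300*(-31744) = -803123200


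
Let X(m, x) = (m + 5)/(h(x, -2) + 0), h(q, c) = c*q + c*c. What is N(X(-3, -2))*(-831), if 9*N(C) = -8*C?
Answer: 554/3 ≈ 184.67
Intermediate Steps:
h(q, c) = c² + c*q (h(q, c) = c*q + c² = c² + c*q)
X(m, x) = (5 + m)/(4 - 2*x) (X(m, x) = (m + 5)/(-2*(-2 + x) + 0) = (5 + m)/((4 - 2*x) + 0) = (5 + m)/(4 - 2*x))
N(C) = -8*C/9 (N(C) = (-8*C)/9 = -8*C/9)
N(X(-3, -2))*(-831) = -4*(5 - 3)/(9*(2 - 1*(-2)))*(-831) = -4*2/(9*(2 + 2))*(-831) = -4*2/(9*4)*(-831) = -8/9*¼*(-831) = -2/9*(-831) = 554/3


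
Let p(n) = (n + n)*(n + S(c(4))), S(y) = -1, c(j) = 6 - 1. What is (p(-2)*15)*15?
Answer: 2700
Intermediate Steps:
c(j) = 5
p(n) = 2*n*(-1 + n) (p(n) = (n + n)*(n - 1) = (2*n)*(-1 + n) = 2*n*(-1 + n))
(p(-2)*15)*15 = ((2*(-2)*(-1 - 2))*15)*15 = ((2*(-2)*(-3))*15)*15 = (12*15)*15 = 180*15 = 2700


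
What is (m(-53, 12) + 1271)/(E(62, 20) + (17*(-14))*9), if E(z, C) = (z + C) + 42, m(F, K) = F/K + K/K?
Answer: -15211/24216 ≈ -0.62814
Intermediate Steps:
m(F, K) = 1 + F/K (m(F, K) = F/K + 1 = 1 + F/K)
E(z, C) = 42 + C + z (E(z, C) = (C + z) + 42 = 42 + C + z)
(m(-53, 12) + 1271)/(E(62, 20) + (17*(-14))*9) = ((-53 + 12)/12 + 1271)/((42 + 20 + 62) + (17*(-14))*9) = ((1/12)*(-41) + 1271)/(124 - 238*9) = (-41/12 + 1271)/(124 - 2142) = (15211/12)/(-2018) = (15211/12)*(-1/2018) = -15211/24216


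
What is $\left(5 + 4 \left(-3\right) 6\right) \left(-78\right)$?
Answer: $5226$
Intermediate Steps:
$\left(5 + 4 \left(-3\right) 6\right) \left(-78\right) = \left(5 - 72\right) \left(-78\right) = \left(-67\right) \left(-78\right) = 5226$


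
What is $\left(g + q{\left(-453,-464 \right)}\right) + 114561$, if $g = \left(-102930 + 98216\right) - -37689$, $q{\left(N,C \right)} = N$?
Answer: $147083$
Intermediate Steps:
$g = 32975$ ($g = -4714 + 37689 = 32975$)
$\left(g + q{\left(-453,-464 \right)}\right) + 114561 = \left(32975 - 453\right) + 114561 = 32522 + 114561 = 147083$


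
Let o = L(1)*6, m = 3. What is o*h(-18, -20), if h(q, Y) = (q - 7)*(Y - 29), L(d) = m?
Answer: 22050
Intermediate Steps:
L(d) = 3
o = 18 (o = 3*6 = 18)
h(q, Y) = (-29 + Y)*(-7 + q) (h(q, Y) = (-7 + q)*(-29 + Y) = (-29 + Y)*(-7 + q))
o*h(-18, -20) = 18*(203 - 29*(-18) - 7*(-20) - 20*(-18)) = 18*(203 + 522 + 140 + 360) = 18*1225 = 22050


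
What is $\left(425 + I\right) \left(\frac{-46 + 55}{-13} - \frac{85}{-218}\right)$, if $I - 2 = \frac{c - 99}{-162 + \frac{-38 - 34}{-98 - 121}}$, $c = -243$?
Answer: $- \frac{361683995}{2787239} \approx -129.76$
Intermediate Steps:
$I = \frac{8095}{1967}$ ($I = 2 + \frac{-243 - 99}{-162 + \frac{-38 - 34}{-98 - 121}} = 2 - \frac{342}{-162 - \frac{72}{-219}} = 2 - \frac{342}{-162 - - \frac{24}{73}} = 2 - \frac{342}{-162 + \frac{24}{73}} = 2 - \frac{342}{- \frac{11802}{73}} = 2 - - \frac{4161}{1967} = 2 + \frac{4161}{1967} = \frac{8095}{1967} \approx 4.1154$)
$\left(425 + I\right) \left(\frac{-46 + 55}{-13} - \frac{85}{-218}\right) = \left(425 + \frac{8095}{1967}\right) \left(\frac{-46 + 55}{-13} - \frac{85}{-218}\right) = \frac{844070 \left(9 \left(- \frac{1}{13}\right) - - \frac{85}{218}\right)}{1967} = \frac{844070 \left(- \frac{9}{13} + \frac{85}{218}\right)}{1967} = \frac{844070}{1967} \left(- \frac{857}{2834}\right) = - \frac{361683995}{2787239}$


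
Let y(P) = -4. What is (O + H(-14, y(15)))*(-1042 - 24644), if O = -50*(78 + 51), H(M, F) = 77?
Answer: 163696878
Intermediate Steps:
O = -6450 (O = -50*129 = -6450)
(O + H(-14, y(15)))*(-1042 - 24644) = (-6450 + 77)*(-1042 - 24644) = -6373*(-25686) = 163696878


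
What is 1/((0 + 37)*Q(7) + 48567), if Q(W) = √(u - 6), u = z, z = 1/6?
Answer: 291402/14152568849 - 37*I*√210/14152568849 ≈ 2.059e-5 - 3.7886e-8*I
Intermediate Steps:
z = ⅙ ≈ 0.16667
u = ⅙ ≈ 0.16667
Q(W) = I*√210/6 (Q(W) = √(⅙ - 6) = √(-35/6) = I*√210/6)
1/((0 + 37)*Q(7) + 48567) = 1/((0 + 37)*(I*√210/6) + 48567) = 1/(37*(I*√210/6) + 48567) = 1/(37*I*√210/6 + 48567) = 1/(48567 + 37*I*√210/6)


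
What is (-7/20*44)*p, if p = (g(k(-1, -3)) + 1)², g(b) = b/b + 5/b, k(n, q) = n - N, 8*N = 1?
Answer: -37268/405 ≈ -92.020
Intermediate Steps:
N = ⅛ (N = (⅛)*1 = ⅛ ≈ 0.12500)
k(n, q) = -⅛ + n (k(n, q) = n - 1*⅛ = n - ⅛ = -⅛ + n)
g(b) = 1 + 5/b
p = 484/81 (p = ((5 + (-⅛ - 1))/(-⅛ - 1) + 1)² = ((5 - 9/8)/(-9/8) + 1)² = (-8/9*31/8 + 1)² = (-31/9 + 1)² = (-22/9)² = 484/81 ≈ 5.9753)
(-7/20*44)*p = (-7/20*44)*(484/81) = (-7*1/20*44)*(484/81) = -7/20*44*(484/81) = -77/5*484/81 = -37268/405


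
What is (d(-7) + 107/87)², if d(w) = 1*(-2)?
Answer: 4489/7569 ≈ 0.59308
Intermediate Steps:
d(w) = -2
(d(-7) + 107/87)² = (-2 + 107/87)² = (-67/87)² = 4489/7569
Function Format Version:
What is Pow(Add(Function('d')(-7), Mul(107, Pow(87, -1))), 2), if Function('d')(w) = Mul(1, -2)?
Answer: Rational(4489, 7569) ≈ 0.59308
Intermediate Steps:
Function('d')(w) = -2
Pow(Add(Function('d')(-7), Mul(107, Pow(87, -1))), 2) = Pow(Add(-2, Mul(107, Pow(87, -1))), 2) = Pow(Add(-2, Mul(107, Rational(1, 87))), 2) = Pow(Add(-2, Rational(107, 87)), 2) = Pow(Rational(-67, 87), 2) = Rational(4489, 7569)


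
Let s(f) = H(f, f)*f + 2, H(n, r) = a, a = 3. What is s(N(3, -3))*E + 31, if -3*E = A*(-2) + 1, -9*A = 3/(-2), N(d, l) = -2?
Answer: 287/9 ≈ 31.889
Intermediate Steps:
A = ⅙ (A = -1/(3*(-2)) = -(-1)/(3*2) = -⅑*(-3/2) = ⅙ ≈ 0.16667)
E = -2/9 (E = -((⅙)*(-2) + 1)/3 = -(-⅓ + 1)/3 = -⅓*⅔ = -2/9 ≈ -0.22222)
H(n, r) = 3
s(f) = 2 + 3*f (s(f) = 3*f + 2 = 2 + 3*f)
s(N(3, -3))*E + 31 = (2 + 3*(-2))*(-2/9) + 31 = (2 - 6)*(-2/9) + 31 = -4*(-2/9) + 31 = 8/9 + 31 = 287/9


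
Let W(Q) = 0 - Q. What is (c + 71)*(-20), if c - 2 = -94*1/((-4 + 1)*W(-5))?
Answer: -4756/3 ≈ -1585.3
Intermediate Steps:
W(Q) = -Q
c = 124/15 (c = 2 - 94*1/(5*(-4 + 1)) = 2 - 94/(5*(-3)) = 2 - 94/(-15) = 2 - 94*(-1/15) = 2 + 94/15 = 124/15 ≈ 8.2667)
(c + 71)*(-20) = (124/15 + 71)*(-20) = (1189/15)*(-20) = -4756/3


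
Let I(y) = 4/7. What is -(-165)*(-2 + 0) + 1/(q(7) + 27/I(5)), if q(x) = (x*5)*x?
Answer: -385766/1169 ≈ -330.00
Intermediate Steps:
I(y) = 4/7 (I(y) = 4*(⅐) = 4/7)
q(x) = 5*x² (q(x) = (5*x)*x = 5*x²)
-(-165)*(-2 + 0) + 1/(q(7) + 27/I(5)) = -(-165)*(-2 + 0) + 1/(5*7² + 27/(4/7)) = -(-165)*(-2) + 1/(5*49 + 27*(7/4)) = -33*10 + 1/(245 + 189/4) = -330 + 1/(1169/4) = -330 + 4/1169 = -385766/1169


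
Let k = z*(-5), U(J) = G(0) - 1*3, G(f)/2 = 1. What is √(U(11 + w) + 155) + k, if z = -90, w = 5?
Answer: 450 + √154 ≈ 462.41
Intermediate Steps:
G(f) = 2 (G(f) = 2*1 = 2)
U(J) = -1 (U(J) = 2 - 1*3 = 2 - 3 = -1)
k = 450 (k = -90*(-5) = 450)
√(U(11 + w) + 155) + k = √(-1 + 155) + 450 = √154 + 450 = 450 + √154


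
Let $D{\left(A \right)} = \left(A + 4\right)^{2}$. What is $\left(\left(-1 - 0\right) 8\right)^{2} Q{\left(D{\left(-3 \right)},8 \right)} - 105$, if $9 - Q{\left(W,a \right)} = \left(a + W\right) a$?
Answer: $-4137$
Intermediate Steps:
$D{\left(A \right)} = \left(4 + A\right)^{2}$
$Q{\left(W,a \right)} = 9 - a \left(W + a\right)$ ($Q{\left(W,a \right)} = 9 - \left(a + W\right) a = 9 - \left(W + a\right) a = 9 - a \left(W + a\right)$)
$\left(\left(-1 - 0\right) 8\right)^{2} Q{\left(D{\left(-3 \right)},8 \right)} - 105 = \left(\left(-1 - 0\right) 8\right)^{2} \left(9 - 8^{2} - \left(4 - 3\right)^{2} \cdot 8\right) - 105 = \left(\left(-1 + 0\right) 8\right)^{2} \left(9 - 64 - 1^{2} \cdot 8\right) - 105 = \left(\left(-1\right) 8\right)^{2} \left(9 - 64 - 1 \cdot 8\right) - 105 = \left(-8\right)^{2} \left(9 - 64 - 8\right) - 105 = 64 \left(-63\right) - 105 = -4032 - 105 = -4137$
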